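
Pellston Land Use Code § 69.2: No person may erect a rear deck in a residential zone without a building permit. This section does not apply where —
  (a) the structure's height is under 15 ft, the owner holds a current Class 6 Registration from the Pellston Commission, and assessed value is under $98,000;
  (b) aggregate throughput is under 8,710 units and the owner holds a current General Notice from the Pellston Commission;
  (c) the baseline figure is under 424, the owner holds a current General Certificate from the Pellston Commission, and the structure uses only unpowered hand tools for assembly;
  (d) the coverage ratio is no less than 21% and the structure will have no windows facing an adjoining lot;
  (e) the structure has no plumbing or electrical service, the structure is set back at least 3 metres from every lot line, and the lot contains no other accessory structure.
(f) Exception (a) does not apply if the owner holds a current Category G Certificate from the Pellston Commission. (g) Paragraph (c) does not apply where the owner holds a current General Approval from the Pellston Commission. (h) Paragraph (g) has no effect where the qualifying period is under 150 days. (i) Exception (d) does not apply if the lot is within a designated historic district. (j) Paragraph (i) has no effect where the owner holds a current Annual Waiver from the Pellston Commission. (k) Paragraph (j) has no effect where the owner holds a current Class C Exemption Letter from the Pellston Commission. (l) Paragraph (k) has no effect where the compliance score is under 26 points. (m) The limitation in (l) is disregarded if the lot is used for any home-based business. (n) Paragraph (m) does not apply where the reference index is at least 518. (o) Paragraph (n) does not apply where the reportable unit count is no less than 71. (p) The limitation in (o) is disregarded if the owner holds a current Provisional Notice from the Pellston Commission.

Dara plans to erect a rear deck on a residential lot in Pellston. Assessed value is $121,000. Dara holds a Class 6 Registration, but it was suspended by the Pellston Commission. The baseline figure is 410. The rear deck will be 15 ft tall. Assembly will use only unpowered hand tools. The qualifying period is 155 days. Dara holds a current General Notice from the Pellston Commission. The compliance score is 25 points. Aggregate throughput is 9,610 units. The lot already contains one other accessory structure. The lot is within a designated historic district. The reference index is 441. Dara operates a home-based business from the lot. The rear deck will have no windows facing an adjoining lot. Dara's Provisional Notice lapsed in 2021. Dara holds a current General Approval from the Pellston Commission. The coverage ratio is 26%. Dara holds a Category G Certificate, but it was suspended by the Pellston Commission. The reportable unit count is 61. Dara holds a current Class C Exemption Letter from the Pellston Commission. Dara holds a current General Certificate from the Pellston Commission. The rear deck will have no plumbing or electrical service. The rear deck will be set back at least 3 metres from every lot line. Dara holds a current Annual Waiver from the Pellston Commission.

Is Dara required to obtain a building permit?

Exception (a) fails — the structure's height is 15 ft, not under 15 ft.
Exception (b) does not apply: aggregate throughput is 9,610 units, not under 8,710 units.
Exception (c)'s conditions are all satisfied: the baseline figure is 410, under the 424 limit; a current General Certificate is held; assembly uses only hand tools. But applying paragraphs (g)–(h): (g) is engaged — a current General Approval is held. (h) is inapplicable (the qualifying period is 155 days, not under 150 days), so (g) stands. So (c) is unavailable.
All of (d)'s requirements are met (the coverage ratio is 26%, meeting the 21% threshold; no windows face an adjoining lot). But: (i) operates against (d): the lot is in a historic district. (j) applies (a current Annual Waiver is held), but is set aside by (k): (k) operates against (j): a current Class C Exemption Letter is held. (l) would limit (k) — the compliance score is 25 points, under the 26 points limit — but (m) sets (l) aside: (m) is engaged — a home-based business operates on the lot. (n) is not engaged (the reference index is 441, short of 518), so (m) stands. (d) is therefore removed.
Exception (e) requires that the lot contains no other accessory structure; but the lot already has another accessory structure, so (e) is unavailable.
No exception applies. The general rule governs.

Yes — Dara must obtain a building permit.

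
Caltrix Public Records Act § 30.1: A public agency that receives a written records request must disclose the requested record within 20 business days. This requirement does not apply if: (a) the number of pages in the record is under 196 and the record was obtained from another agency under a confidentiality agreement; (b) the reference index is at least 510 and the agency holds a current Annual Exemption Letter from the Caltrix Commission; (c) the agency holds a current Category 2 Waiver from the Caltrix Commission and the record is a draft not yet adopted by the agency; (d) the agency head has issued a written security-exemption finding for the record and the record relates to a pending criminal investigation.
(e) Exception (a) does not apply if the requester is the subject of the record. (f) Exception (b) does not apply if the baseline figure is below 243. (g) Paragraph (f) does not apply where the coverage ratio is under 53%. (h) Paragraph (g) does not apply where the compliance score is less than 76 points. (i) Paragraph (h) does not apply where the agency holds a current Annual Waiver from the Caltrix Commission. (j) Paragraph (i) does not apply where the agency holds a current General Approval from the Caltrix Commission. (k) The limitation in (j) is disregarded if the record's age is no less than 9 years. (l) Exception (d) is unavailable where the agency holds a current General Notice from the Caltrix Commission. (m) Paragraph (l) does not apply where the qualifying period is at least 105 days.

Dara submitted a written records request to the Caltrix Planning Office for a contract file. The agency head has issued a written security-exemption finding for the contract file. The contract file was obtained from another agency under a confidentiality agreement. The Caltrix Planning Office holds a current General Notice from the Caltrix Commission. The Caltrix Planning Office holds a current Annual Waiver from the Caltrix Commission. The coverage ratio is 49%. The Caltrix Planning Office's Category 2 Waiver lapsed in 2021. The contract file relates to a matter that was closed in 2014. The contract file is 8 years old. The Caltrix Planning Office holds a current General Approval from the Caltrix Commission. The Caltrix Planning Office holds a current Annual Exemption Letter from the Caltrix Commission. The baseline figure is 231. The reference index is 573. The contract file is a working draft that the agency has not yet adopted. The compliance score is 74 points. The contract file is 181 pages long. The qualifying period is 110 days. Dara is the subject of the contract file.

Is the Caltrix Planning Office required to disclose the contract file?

Yes — the Caltrix Planning Office must disclose the contract file.

Exception (a)'s conditions are all satisfied: the number of pages in the record is 181, under the 196 limit; the contract file was obtained under a confidentiality agreement. But: (e) applies — Dara is the subject of the contract file. Exception (a) does not apply.
All of (b)'s requirements are met (the reference index is 573, meeting the 510 threshold; a current Annual Exemption Letter is held). However, paragraphs (f)–(k) must be considered: (f) is engaged — the baseline figure is 231, below the 243 limit. (g) applies (the coverage ratio is 49%, under the 53% limit), but yields to (h): (h) is triggered — the compliance score is 74 points, less than the 76 points limit. (i) would limit (h) — a current Annual Waiver is held — but (j) sets (i) aside: (j) operates against (i): a current General Approval is held. (k) is inapplicable (the record's age is 8 years, short of 9 years), so (j) stands. So (b) is unavailable.
Exception (c) fails — there is no Category 2 Waiver in force.
Exception (d) does not apply: the contract file relates to a closed matter.
Every exception is unavailable, so the rule governs.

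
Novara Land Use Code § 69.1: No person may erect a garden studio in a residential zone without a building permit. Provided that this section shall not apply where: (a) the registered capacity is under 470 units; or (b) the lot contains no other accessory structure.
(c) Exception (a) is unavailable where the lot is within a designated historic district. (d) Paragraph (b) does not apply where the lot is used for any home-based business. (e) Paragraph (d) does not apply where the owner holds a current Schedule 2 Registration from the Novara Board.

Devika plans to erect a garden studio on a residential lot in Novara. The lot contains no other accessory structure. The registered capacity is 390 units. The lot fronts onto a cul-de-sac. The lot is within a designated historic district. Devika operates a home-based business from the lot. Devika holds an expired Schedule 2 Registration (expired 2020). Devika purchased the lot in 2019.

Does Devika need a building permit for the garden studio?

All of (a)'s requirements are met (the registered capacity is 390 units, under the 470 units limit). However, paragraph (c) must be considered: (c) operates against (a): the lot is in a historic district. So (a) is unavailable.
Exception (b) is satisfied on its face — the lot has no other accessory structure. But applying paragraphs (d)–(e): (d) operates against (b): a home-based business operates on the lot. (e) is inapplicable (no current Schedule 2 Registration is held), so (d) stands. (b) is therefore removed.
None of the exceptions is available; § 69.1 applies in full.

Yes — Devika must obtain a building permit.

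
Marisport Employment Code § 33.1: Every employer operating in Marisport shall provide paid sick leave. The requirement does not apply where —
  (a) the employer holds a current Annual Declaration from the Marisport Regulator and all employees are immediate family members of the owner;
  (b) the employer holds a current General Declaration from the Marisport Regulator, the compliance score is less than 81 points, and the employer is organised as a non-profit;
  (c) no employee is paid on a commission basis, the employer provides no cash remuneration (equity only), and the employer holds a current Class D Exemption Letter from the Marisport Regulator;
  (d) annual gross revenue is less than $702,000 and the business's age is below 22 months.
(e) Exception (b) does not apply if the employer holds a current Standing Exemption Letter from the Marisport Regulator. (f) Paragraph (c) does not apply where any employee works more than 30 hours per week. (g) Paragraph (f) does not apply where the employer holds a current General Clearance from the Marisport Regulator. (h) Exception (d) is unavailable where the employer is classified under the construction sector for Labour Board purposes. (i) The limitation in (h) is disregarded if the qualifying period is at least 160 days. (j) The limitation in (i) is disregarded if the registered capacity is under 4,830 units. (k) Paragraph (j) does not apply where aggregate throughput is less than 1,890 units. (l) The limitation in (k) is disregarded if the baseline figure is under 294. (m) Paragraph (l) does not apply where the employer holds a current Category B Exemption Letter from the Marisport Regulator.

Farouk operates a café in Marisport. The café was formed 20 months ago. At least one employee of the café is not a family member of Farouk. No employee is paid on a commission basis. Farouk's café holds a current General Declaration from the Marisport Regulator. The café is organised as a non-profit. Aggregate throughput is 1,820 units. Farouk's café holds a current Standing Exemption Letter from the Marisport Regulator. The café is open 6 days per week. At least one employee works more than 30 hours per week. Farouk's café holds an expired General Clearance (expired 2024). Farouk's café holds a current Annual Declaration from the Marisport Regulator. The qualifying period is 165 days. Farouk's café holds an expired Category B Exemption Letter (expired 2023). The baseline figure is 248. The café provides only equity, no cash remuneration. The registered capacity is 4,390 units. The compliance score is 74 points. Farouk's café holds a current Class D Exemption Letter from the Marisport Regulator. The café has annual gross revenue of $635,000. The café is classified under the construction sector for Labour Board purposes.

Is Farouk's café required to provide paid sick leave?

Exception (a) fails — at least one employee is not a family member.
Exception (b) is satisfied on its face — a current General Declaration is held; the compliance score is 74 points, less than the 81 points limit; the employer is a non-profit. But applying paragraph (e): (e) is triggered — a current Standing Exemption Letter is held. Exception (b) does not apply.
Exception (c): no employee is paid on commission; remuneration is equity-only; a current Class D Exemption Letter is held — every condition holds. But: (f) operates against (c): at least one employee exceeds 30 hours/week. (g) is not triggered (no current General Clearance is held), so (f) stands. Exception (c) does not apply.
Exception (d): annual gross revenue is $635,000, less than the $702,000 limit; the business's age is 20 months, below the 22 months limit — every condition holds. Turning to paragraphs (h)–(m): (h) operates against (d): the café is classified under the construction sector. (i) operates (the qualifying period is 165 days, meeting the 160 days threshold), but is set aside by (j): (j) operates — the registered capacity is 4,390 units, under the 4,830 units limit. (k) applies (aggregate throughput is 1,820 units, less than the 1,890 units limit), but is itself disapplied by (l): (l) is engaged — the baseline figure is 248, under the 294 limit. (m), which would lift (l), is not triggered — no current Category B Exemption Letter is held. (d) is therefore removed.
None of the exceptions is available; § 33.1 applies in full.

Yes — Farouk's café must provide paid sick leave.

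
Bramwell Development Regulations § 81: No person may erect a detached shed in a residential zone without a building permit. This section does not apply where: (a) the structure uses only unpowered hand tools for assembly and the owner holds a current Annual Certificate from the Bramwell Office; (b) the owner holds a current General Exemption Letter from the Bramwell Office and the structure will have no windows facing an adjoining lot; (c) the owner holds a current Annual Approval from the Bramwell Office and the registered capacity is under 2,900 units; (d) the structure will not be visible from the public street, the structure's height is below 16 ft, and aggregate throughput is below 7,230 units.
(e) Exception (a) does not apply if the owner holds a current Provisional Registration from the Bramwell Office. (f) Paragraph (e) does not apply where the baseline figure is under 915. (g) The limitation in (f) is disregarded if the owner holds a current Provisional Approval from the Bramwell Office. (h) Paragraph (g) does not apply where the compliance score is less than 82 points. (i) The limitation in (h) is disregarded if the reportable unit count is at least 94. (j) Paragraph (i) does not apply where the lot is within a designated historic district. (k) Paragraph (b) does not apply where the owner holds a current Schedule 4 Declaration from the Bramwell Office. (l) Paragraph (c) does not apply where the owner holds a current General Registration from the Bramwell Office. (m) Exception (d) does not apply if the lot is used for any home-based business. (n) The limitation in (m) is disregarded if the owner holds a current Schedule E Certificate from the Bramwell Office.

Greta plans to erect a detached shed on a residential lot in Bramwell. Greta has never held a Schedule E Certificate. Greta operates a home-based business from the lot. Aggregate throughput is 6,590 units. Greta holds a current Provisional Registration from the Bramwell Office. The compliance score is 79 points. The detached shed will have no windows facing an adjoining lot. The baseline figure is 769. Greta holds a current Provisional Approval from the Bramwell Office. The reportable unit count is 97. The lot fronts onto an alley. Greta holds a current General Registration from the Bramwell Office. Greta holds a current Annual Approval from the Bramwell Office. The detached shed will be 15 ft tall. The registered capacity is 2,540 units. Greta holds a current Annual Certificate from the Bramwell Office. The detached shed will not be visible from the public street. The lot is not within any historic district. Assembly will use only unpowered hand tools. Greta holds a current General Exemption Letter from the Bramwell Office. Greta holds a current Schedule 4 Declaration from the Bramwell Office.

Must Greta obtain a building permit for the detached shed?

Yes — Greta must obtain a building permit.

All of (a)'s requirements are met (assembly uses only hand tools; a current Annual Certificate is held). Turning to paragraphs (e)–(j): (e) is triggered — a current Provisional Registration is held. (f) would limit (e) — the baseline figure is 769, under the 915 limit — but (g) sets (f) aside: (g) operates — a current Provisional Approval is held. (h) would limit (g) — the compliance score is 79 points, less than the 82 points limit — but (i) sets (h) aside: (i) operates — the reportable unit count is 97, meeting the 94 threshold. (j), which would lift (i), does not operate here — the lot is not in a historic district. Exception (a) does not apply.
Exception (b)'s conditions are all satisfied: a current General Exemption Letter is held; no windows face an adjoining lot. But: (k) operates — a current Schedule 4 Declaration is held. (b) is therefore removed.
All of (c)'s requirements are met (a current Annual Approval is held; the registered capacity is 2,540 units, under the 2,900 units limit). But: (l) operates against (c): a current General Registration is held. Exception (c) does not apply.
Exception (d): the structure will not be visible from the street; the structure's height is 15 ft, below the 16 ft limit; aggregate throughput is 6,590 units, below the 7,230 units limit — every condition holds. However, paragraphs (m)–(n) must be considered: (m) applies — a home-based business operates on the lot. (n) is inapplicable (the Schedule E Certificate is not current), so (m) stands. Exception (d) does not apply.
Every exception is unavailable, so the rule governs.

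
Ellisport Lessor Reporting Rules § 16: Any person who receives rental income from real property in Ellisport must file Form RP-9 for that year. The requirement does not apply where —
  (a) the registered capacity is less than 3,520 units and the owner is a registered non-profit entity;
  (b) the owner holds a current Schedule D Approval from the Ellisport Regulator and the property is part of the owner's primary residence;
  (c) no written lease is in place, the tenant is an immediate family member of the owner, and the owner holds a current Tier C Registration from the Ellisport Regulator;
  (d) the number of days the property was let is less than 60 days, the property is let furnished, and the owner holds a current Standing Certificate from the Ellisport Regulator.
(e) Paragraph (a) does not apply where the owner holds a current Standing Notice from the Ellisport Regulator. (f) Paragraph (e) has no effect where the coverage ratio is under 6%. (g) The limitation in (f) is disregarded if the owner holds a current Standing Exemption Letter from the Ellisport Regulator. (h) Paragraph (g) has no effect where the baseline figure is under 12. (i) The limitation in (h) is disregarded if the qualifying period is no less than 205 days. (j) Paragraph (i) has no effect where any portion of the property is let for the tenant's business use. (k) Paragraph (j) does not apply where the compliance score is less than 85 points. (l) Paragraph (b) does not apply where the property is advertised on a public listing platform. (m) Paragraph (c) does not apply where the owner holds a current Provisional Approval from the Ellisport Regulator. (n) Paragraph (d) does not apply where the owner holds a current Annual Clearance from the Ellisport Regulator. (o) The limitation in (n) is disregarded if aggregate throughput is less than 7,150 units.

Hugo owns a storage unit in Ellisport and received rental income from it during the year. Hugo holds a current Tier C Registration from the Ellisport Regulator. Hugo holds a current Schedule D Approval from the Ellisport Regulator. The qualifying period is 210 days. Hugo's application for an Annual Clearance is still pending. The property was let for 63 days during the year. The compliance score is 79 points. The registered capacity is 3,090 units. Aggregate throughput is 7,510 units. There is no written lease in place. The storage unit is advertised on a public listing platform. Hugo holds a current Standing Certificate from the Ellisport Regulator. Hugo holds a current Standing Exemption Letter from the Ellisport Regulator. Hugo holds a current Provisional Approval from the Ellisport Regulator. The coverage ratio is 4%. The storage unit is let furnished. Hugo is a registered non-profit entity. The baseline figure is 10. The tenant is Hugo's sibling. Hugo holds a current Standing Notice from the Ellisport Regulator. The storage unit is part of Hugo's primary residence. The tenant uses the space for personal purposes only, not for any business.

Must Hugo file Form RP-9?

Exception (a)'s conditions are all satisfied: the registered capacity is 3,090 units, less than the 3,520 units limit; Hugo is a registered non-profit. However, paragraphs (e)–(k) must be considered: (e) operates against (a): a current Standing Notice is held. (f) applies (the coverage ratio is 4%, under the 6% limit), but is itself disapplied by (g): (g) operates against (f): a current Standing Exemption Letter is held. (h) applies (the baseline figure is 10, under the 12 limit), but is itself disapplied by (i): (i) is triggered — the qualifying period is 210 days, meeting the 205 days threshold. (j), which would lift (i), is inapplicable — the space is used for personal purposes only. (a) is therefore removed.
Exception (b): a current Schedule D Approval is held; the storage unit is part of the primary residence — every condition holds. Turning to paragraph (l): (l) operates against (b): the property is publicly advertised. (b) is therefore removed.
Exception (c)'s conditions are all satisfied: there is no written lease; the tenant is an immediate family member; a current Tier C Registration is held. But applying paragraph (m): (m) operates against (c): a current Provisional Approval is held. (c) is therefore removed.
Exception (d) requires that the number of days the property was let is less than 60 days; but the number of days the property was let is 63 days, not less than 60 days, so (d) is unavailable.
No exception displaces § 16.

Yes — Hugo must file Form RP-9.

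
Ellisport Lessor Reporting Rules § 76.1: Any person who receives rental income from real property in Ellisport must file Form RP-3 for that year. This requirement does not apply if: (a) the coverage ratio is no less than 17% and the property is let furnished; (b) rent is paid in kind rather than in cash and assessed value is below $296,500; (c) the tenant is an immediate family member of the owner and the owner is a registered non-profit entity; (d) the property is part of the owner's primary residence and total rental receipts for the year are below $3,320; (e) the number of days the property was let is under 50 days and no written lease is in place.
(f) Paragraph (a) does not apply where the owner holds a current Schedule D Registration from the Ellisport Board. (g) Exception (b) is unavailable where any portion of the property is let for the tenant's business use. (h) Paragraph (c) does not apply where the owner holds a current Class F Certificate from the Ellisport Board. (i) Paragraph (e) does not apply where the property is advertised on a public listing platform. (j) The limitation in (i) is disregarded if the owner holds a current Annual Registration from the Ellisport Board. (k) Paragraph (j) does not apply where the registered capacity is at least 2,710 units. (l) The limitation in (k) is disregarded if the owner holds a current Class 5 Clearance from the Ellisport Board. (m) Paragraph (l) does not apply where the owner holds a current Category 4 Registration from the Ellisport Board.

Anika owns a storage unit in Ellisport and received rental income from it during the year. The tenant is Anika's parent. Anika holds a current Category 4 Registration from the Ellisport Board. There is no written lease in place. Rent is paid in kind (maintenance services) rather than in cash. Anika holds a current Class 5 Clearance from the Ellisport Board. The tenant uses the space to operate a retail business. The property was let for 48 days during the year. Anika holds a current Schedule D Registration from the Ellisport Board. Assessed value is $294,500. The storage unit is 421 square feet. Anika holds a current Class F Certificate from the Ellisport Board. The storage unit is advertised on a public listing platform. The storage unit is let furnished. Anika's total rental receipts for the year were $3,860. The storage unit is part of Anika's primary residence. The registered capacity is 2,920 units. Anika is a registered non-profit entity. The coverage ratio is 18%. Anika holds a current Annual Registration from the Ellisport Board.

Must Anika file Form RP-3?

Yes — Anika must file Form RP-3.

Exception (a)'s conditions are all satisfied: the coverage ratio is 18%, meeting the 17% threshold; the property is let furnished. But applying paragraph (f): (f) operates against (a): a current Schedule D Registration is held. So (a) is unavailable.
All of (b)'s requirements are met (rent is paid in kind; assessed value is $294,500, below the $296,500 limit). But applying paragraph (g): (g) is triggered — the space is let for business use. (b) is therefore removed.
Exception (c) is satisfied on its face — the tenant is an immediate family member; Anika is a registered non-profit. But applying paragraph (h): (h) operates against (c): a current Class F Certificate is held. (c) is therefore removed.
Exception (d) fails — total rental receipts for the year are $3,860, not below $3,320.
Exception (e) is satisfied on its face — the number of days the property was let is 48 days, under the 50 days limit; there is no written lease. But: (i) operates — the property is publicly advertised. (j) would limit (i) — a current Annual Registration is held — but (k) sets (j) aside: (k) operates — the registered capacity is 2,920 units, meeting the 2,710 units threshold. (l) is triggered (a current Class 5 Clearance is held), but yields to (m): (m) operates against (l): a current Category 4 Registration is held. So (e) is unavailable.
None of the exceptions is available; § 76.1 applies in full.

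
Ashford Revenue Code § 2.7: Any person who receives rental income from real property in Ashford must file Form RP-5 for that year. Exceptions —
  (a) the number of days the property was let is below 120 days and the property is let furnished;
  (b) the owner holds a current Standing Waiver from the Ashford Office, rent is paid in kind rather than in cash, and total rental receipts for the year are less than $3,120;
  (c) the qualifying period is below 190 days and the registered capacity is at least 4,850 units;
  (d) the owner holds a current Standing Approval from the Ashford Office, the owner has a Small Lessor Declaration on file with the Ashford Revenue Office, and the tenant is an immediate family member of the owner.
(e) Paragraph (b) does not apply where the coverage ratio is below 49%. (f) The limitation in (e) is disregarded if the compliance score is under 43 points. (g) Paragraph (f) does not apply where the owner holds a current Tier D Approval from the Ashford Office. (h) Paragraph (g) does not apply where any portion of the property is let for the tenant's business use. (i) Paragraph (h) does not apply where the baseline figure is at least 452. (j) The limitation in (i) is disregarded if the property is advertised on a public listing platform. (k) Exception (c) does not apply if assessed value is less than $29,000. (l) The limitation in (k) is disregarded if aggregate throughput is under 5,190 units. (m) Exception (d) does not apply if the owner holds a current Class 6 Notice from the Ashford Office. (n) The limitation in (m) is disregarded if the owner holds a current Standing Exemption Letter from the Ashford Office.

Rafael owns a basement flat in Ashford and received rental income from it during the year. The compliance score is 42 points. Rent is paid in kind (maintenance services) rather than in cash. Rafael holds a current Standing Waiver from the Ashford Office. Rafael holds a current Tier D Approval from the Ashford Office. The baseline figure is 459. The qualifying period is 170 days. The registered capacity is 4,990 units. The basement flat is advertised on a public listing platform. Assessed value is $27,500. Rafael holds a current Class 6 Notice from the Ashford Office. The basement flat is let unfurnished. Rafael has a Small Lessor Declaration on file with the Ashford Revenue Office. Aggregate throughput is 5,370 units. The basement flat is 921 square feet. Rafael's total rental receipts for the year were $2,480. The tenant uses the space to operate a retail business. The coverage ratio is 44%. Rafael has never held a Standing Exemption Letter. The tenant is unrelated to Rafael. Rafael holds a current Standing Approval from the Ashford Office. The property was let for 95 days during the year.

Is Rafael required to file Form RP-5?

Exception (a) fails — the property is let unfurnished.
All of (b)'s requirements are met (a current Standing Waiver is held; rent is paid in kind; total rental receipts for the year are $2,480, less than the $3,120 limit). Applying paragraphs (e)–(j): (e) operates (the coverage ratio is 44%, below the 49% limit), but is set aside by (f): (f) applies — the compliance score is 42 points, under the 43 points limit. (g) applies (a current Tier D Approval is held), but is overridden by (h): (h) is engaged — the space is let for business use. (i) is triggered (the baseline figure is 459, meeting the 452 threshold), but yields to (j): (j) operates against (i): the property is publicly advertised. (b) remains available.
All of (c)'s requirements are met (the qualifying period is 170 days, below the 190 days limit; the registered capacity is 4,990 units, meeting the 4,850 units threshold). However, paragraphs (k)–(l) must be considered: (k) operates against (c): assessed value is $27,500, less than the $29,000 limit. (l), which would lift (k), does not operate here — aggregate throughput is 5,370 units, not under 5,190 units. (c) is therefore removed.
Exception (d) fails — the tenant is unrelated to the owner.

No — exception (b) applies; Rafael is not required to file Form RP-5.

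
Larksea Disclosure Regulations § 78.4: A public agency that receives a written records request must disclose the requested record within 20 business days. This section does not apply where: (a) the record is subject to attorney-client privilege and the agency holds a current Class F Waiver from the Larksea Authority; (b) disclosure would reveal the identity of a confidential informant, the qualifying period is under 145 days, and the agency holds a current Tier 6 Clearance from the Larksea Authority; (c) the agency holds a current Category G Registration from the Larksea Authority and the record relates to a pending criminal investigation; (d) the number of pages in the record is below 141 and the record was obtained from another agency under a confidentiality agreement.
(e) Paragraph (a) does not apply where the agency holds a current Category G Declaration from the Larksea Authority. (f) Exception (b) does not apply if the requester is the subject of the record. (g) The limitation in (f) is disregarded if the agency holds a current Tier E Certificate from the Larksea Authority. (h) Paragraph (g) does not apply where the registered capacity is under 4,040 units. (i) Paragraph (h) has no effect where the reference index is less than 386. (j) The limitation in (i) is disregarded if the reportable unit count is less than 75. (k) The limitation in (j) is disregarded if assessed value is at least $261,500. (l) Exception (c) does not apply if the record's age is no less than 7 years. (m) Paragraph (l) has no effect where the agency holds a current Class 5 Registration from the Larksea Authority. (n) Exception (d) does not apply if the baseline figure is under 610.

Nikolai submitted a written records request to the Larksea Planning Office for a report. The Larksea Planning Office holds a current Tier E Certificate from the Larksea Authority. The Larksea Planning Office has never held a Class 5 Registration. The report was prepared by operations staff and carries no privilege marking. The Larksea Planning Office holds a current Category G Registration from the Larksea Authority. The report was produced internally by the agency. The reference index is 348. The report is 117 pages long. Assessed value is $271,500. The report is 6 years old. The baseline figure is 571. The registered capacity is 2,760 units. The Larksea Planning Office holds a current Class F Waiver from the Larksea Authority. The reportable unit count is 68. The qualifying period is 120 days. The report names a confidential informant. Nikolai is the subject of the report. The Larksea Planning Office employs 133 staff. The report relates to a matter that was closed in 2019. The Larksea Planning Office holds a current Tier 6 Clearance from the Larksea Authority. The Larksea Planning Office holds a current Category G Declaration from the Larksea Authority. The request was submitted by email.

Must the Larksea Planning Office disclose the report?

No — exception (b) applies; the Larksea Planning Office is not required to disclose the report.

Exception (a) fails — the report carries no privilege marking.
Exception (b)'s conditions are all satisfied: the report names a confidential informant; the qualifying period is 120 days, under the 145 days limit; a current Tier 6 Clearance is held. Considering the limiting provisions: (f) is triggered (Nikolai is the subject of the report), but is displaced by (g): (g) operates against (f): a current Tier E Certificate is held. (h) operates (the registered capacity is 2,760 units, under the 4,040 units limit), but is overridden by (i): (i) is triggered — the reference index is 348, less than the 386 limit. (j) would limit (i) — the reportable unit count is 68, less than the 75 limit — but (k) sets (j) aside: (k) is triggered — assessed value is $271,500, meeting the $261,500 threshold. (b) remains available.
Exception (c) requires that the record relates to a pending criminal investigation; but the report relates to a closed matter, so (c) is unavailable.
Exception (d) fails — the report was produced internally.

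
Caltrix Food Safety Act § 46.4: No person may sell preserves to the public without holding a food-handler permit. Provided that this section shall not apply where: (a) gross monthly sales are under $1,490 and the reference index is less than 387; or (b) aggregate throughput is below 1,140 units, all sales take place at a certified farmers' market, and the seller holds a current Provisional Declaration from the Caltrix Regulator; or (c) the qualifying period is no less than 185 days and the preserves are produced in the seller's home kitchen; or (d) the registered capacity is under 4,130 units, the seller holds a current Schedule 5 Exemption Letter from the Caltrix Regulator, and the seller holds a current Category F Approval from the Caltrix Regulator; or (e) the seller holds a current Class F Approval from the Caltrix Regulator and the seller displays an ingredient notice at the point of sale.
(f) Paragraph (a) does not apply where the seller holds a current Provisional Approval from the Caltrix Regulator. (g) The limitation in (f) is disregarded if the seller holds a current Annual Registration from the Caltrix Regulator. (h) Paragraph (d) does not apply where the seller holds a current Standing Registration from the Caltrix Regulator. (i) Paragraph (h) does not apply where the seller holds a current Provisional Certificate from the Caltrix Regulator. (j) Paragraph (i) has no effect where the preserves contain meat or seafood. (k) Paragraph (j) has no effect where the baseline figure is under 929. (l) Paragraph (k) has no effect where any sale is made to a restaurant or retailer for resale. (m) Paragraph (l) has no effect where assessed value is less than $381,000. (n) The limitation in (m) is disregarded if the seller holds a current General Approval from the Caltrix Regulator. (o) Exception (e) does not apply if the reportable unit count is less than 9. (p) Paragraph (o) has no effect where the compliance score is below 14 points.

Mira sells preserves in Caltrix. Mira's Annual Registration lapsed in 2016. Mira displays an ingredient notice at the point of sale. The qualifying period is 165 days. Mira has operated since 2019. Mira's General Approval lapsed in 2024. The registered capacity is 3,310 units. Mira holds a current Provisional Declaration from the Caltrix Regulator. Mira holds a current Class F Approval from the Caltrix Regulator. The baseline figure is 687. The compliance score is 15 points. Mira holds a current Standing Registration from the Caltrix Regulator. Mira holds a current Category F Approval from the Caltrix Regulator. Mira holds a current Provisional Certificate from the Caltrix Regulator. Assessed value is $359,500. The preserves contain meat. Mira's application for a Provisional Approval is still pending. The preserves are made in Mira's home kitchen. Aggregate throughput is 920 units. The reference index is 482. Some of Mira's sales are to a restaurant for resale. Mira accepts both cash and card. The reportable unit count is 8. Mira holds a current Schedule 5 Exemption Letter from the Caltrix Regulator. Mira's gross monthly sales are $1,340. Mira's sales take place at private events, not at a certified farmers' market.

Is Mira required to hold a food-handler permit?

Exception (a) requires that the reference index is less than 387; but the reference index is 482, not less than 387, so (a) is unavailable.
Exception (b) fails — sales are at private events, not a certified farmers' market.
Exception (c) requires that the qualifying period is no less than 185 days; but the qualifying period is 165 days, short of 185 days, so (c) is unavailable.
All of (d)'s requirements are met (the registered capacity is 3,310 units, under the 4,130 units limit; a current Schedule 5 Exemption Letter is held; a current Category F Approval is held). Applying paragraphs (h)–(n): (h) operates (a current Standing Registration is held), but is itself disapplied by (i): (i) is triggered — a current Provisional Certificate is held. (j) would limit (i) — the preserves contain meat — but (k) sets (j) aside: (k) operates — the baseline figure is 687, under the 929 limit. (l) applies (some sales are to a restaurant for resale), but is itself disapplied by (m): (m) is engaged — assessed value is $359,500, less than the $381,000 limit. (n) is inapplicable (no current General Approval is held), so (m) stands. So (d) applies.
Exception (e): a current Class F Approval is held; an ingredient notice is displayed — every condition holds. Turning to paragraphs (o)–(p): (o) is engaged — the reportable unit count is 8, less than the 9 limit. (p), which would lift (o), does not operate here — the compliance score is 15 points, not below 14 points. Exception (e) does not apply.

No — exception (d) applies; Mira is not required to hold a food-handler permit.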